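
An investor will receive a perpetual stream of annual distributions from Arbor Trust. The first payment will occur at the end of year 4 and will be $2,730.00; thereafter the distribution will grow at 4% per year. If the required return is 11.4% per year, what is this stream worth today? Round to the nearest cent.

Value at end of year 3: C₁ / (r − g) = $2,730.00 / (0.114 − 0.04) = $36,891.8919
Discount to today: PV = $36,891.8919 / (1 + 0.114)^3 = $36,891.8919 / 1.382470 = $26,685.50

$26685.50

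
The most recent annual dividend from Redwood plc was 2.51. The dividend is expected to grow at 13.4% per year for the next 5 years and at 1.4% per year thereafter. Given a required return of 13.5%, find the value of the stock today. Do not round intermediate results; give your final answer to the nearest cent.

33.46

D_1 = 2.84634
D_2 = 3.22775
D_3 = 3.66027
D_4 = 4.15074
D_5 = 4.70694
Terminal value at year 5: TV = D_5×(1+g_2)/(r−g_2) = 4.77284/0.121 = 39.44497
P_0 = D_1/(1+r)^1 + D_2/(1+r)^2 + D_3/(1+r)^3 + D_4/(1+r)^4 + D_5/(1+r)^5 + TV/(1+r)^5
    = 2.50779 + 2.50558 + 2.50337 + 2.50117 + 2.49896 + 20.94172 = 33.45858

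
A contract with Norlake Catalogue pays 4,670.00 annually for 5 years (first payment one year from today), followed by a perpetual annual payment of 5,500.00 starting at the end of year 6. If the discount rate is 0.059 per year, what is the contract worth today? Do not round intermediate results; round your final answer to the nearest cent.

89714.55

PV of 5-year annuity: 4,670.00 × [1 − (1+0.059)^−5] / 0.059 = 19725.36973
Perpetuity value at year 5: 5,500.00 / 0.059 = 93220.33898
PV of perpetuity: 93220.33898 / (1+0.059)^5 = 69989.17549
Total PV = 19725.36973 + 69989.17549 = 89714.54522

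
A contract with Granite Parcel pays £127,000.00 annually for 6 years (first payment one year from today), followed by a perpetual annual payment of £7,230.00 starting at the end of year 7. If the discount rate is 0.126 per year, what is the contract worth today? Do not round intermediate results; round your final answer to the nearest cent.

£541548.73

PV of 6-year annuity: £127,000.00 × [1 − (1+0.126)^−6] / 0.126 = 513394.90434
Perpetuity value at year 6: £7,230.00 / 0.126 = 57380.95238
PV of perpetuity: 57380.95238 / (1+0.126)^6 = 28153.82515
Total PV = 513394.90434 + 28153.82515 = 541548.72949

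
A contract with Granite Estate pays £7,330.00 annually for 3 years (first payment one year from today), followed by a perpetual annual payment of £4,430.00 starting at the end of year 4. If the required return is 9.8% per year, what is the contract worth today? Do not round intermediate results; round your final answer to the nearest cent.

PV of 3-year annuity: £7,330.00 × [1 − (1+0.098)^−3] / 0.098 = 18293.00014
Perpetuity value at year 3: £4,430.00 / 0.098 = 45204.08163
PV of perpetuity: 45204.08163 / (1+0.098)^3 = 34148.42125
Total PV = 18293.00014 + 34148.42125 = 52441.42139

£52441.42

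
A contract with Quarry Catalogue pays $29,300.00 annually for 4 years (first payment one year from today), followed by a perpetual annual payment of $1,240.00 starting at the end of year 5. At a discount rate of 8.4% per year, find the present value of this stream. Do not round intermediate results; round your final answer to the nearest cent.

$106878.67

PV of 4-year annuity: $29,300.00 × [1 − (1+0.084)^−4] / 0.084 = 96187.50265
Perpetuity value at year 4: $1,240.00 / 0.084 = 14761.90476
PV of perpetuity: 14761.90476 / (1+0.084)^4 = 10691.17086
Total PV = 96187.50265 + 10691.17086 = 106878.67351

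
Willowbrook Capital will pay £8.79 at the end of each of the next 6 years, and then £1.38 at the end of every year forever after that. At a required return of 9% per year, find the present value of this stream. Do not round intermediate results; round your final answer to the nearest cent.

£48.57

PV of 6-year annuity: £8.79 × [1 − (1+0.09)^−6] / 0.09 = 39.43122
Perpetuity value at year 6: £1.38 / 0.09 = 15.33333
PV of perpetuity: 15.33333 / (1+0.09)^6 = 9.14277
Total PV = 39.43122 + 9.14277 = 48.57399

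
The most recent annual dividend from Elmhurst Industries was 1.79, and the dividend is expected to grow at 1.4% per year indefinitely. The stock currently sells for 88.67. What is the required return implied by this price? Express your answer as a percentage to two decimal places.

3.45%

D₁ = 1.79 × 1.014 = 1.8151
P = D₁/(r − g) ⇒ r = D₁/P + g = 1.8151/88.67 + 0.014 = 0.020470 + 0.014 = 0.034470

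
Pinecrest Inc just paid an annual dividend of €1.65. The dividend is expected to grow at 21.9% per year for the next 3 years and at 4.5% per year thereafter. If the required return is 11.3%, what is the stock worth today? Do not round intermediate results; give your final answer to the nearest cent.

D_1 = 2.01135
D_2 = 2.45184
D_3 = 2.98879
Terminal value at year 3: TV = D_3×(1+g_2)/(r−g_2) = 3.12328/0.068 = 45.93063
P_0 = D_1/(1+r)^1 + D_2/(1+r)^2 + D_3/(1+r)^3 + TV/(1+r)^3
    = 1.80714 + 1.97925 + 2.16775 + 33.31325 = 39.26739

€39.27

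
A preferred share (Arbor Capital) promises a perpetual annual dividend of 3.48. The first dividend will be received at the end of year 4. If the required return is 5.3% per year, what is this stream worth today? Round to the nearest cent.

Value at end of year 3: C / r = 3.48 / 0.053 = 65.6604
Discount to today: PV = 65.6604 / (1 + 0.053)^3 = 65.6604 / 1.167576 = 56.24

56.24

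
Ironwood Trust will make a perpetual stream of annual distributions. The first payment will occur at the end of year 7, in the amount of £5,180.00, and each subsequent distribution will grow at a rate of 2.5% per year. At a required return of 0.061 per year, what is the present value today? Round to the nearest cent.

£100863.71

Value at end of year 6: C₁ / (r − g) = £5,180.00 / (0.061 − 0.025) = £143,888.8889
Discount to today: PV = £143,888.8889 / (1 + 0.061)^6 = £143,888.8889 / 1.426567 = £100,863.71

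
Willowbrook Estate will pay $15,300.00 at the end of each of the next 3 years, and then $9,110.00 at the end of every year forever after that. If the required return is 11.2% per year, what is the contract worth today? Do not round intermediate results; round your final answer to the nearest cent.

$96413.42

PV of 3-year annuity: $15,300.00 × [1 − (1+0.112)^−3] / 0.112 = 37259.16167
Perpetuity value at year 3: $9,110.00 / 0.112 = 81339.28571
PV of perpetuity: 81339.28571 / (1+0.112)^3 = 59154.25547
Total PV = 37259.16167 + 59154.25547 = 96413.41713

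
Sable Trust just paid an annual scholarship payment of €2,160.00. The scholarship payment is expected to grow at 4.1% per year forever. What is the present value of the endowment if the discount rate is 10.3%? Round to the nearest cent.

€36267.10

D₁ = D₀ × (1 + g) = €2,160.00 × 1.041 = €2,248.5600
Growing perpetuity: P = D₁ / (r − g) = €2,248.5600 / (0.103 − 0.041) = €36,267.10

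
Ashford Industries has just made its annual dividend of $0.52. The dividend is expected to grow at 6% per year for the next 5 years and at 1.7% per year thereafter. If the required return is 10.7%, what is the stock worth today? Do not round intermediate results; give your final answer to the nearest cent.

$7.02

D_1 = 0.55120
D_2 = 0.58427
D_3 = 0.61933
D_4 = 0.65649
D_5 = 0.69588
Terminal value at year 5: TV = D_5×(1+g_2)/(r−g_2) = 0.70771/0.09 = 7.86341
P_0 = D_1/(1+r)^1 + D_2/(1+r)^2 + D_3/(1+r)^3 + D_4/(1+r)^4 + D_5/(1+r)^5 + TV/(1+r)^5
    = 0.49792 + 0.47678 + 0.45654 + 0.43716 + 0.41860 + 4.73013 = 7.01712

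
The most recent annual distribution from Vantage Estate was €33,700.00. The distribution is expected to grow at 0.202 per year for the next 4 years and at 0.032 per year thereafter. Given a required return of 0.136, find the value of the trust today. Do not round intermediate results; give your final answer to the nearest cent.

€574711.12

D_1 = 40507.40000
D_2 = 48689.89480
D_3 = 58525.25355
D_4 = 70347.35477
Terminal value at year 4: TV = D_4×(1+g_2)/(r−g_2) = 72598.47012/0.104 = 698062.21268
P_0 = D_1/(1+r)^1 + D_2/(1+r)^2 + D_3/(1+r)^3 + D_4/(1+r)^4 + TV/(1+r)^4
    = 35657.92254 + 37729.59761 + 39921.63409 + 42241.02481 + 419160.93846 = 574711.11751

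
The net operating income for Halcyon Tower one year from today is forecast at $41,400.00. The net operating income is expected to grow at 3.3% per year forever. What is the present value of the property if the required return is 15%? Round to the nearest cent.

$353846.15

Growing perpetuity: P = D₁ / (r − g) = $41,400.0000 / (0.15 − 0.033) = $353,846.15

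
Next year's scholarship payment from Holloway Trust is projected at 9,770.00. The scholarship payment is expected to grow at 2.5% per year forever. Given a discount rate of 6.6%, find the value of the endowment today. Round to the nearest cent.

238292.68

Growing perpetuity: P = D₁ / (r − g) = 9,770.0000 / (0.066 − 0.025) = 238,292.68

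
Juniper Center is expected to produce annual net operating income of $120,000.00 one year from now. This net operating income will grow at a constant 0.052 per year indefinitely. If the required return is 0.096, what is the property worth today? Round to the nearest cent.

Growing perpetuity: P = D₁ / (r − g) = $120,000.0000 / (0.096 − 0.052) = $2,727,272.73

$2727272.73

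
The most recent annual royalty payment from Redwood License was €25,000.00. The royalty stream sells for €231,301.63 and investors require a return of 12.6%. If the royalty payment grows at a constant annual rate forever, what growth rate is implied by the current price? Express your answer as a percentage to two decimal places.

1.62%

P = D₀(1+g)/(r−g) ⇒ P(r−g) = D₀(1+g) ⇒ g(P+D₀) = P·r − D₀
g = (P·r − D₀)/(P + D₀) = (€231,301.63×0.126 − €25,000.00) / (€231,301.63 + €25,000.00) = 0.016168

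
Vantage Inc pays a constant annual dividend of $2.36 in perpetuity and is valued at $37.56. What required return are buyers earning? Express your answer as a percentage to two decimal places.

6.28%

P = C/r ⇒ r = C/P = $2.36/$37.56 = 0.062833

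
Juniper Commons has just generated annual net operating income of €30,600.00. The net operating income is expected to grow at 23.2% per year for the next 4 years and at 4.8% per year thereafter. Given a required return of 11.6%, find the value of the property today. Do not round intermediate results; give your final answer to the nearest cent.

€858110.00

D_1 = 37699.20000
D_2 = 46445.41440
D_3 = 57220.75054
D_4 = 70495.96467
Terminal value at year 4: TV = D_4×(1+g_2)/(r−g_2) = 73879.77097/0.068 = 1086467.22015
P_0 = D_1/(1+r)^1 + D_2/(1+r)^2 + D_3/(1+r)^3 + D_4/(1+r)^4 + TV/(1+r)^4
    = 33780.64516 + 37291.89502 + 41168.11350 + 45447.23640 + 700422.11398 = 858110.00406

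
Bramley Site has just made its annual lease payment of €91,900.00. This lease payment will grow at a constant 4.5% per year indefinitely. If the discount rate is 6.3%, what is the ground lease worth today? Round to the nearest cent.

€5335305.56

D₁ = D₀ × (1 + g) = €91,900.00 × 1.045 = €96,035.5000
Growing perpetuity: P = D₁ / (r − g) = €96,035.5000 / (0.063 − 0.045) = €5,335,305.56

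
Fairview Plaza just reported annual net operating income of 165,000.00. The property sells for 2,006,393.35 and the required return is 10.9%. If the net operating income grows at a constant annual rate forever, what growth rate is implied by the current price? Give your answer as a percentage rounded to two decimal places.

P = D₀(1+g)/(r−g) ⇒ P(r−g) = D₀(1+g) ⇒ g(P+D₀) = P·r − D₀
g = (P·r − D₀)/(P + D₀) = (2,006,393.35×0.109 − 165,000.00) / (2,006,393.35 + 165,000.00) = 0.024729

2.47%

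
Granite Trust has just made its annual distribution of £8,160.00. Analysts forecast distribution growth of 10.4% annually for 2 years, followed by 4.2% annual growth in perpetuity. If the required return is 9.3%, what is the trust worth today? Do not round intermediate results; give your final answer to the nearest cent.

£186659.84

D_1 = 9008.64000
D_2 = 9945.53856
Terminal value at year 2: TV = D_2×(1+g_2)/(r−g_2) = 10363.25118/0.051 = 203201.00352
P_0 = D_1/(1+r)^1 + D_2/(1+r)^2 + TV/(1+r)^2
    = 8242.12260 + 8325.07168 + 170092.64104 = 186659.83532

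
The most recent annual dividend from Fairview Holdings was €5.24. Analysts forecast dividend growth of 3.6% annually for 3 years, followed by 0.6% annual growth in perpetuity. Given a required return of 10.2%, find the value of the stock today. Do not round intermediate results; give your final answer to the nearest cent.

D_1 = 5.42864
D_2 = 5.62407
D_3 = 5.82654
Terminal value at year 3: TV = D_3×(1+g_2)/(r−g_2) = 5.86150/0.096 = 61.05726
P_0 = D_1/(1+r)^1 + D_2/(1+r)^2 + D_3/(1+r)^3 + TV/(1+r)^3
    = 4.92617 + 4.63114 + 4.35377 + 45.62391 = 59.53499

€59.53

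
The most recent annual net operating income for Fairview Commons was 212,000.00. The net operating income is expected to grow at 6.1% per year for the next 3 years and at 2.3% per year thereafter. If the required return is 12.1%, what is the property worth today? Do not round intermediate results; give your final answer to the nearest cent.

2446668.56

D_1 = 224932.00000
D_2 = 238652.85200
D_3 = 253210.67597
Terminal value at year 3: TV = D_3×(1+g_2)/(r−g_2) = 259034.52152/0.098 = 2643209.40326
P_0 = D_1/(1+r)^1 + D_2/(1+r)^2 + D_3/(1+r)^3 + TV/(1+r)^3
    = 200652.98840 + 189913.31017 + 179748.45860 + 1876353.80759 = 2446668.56475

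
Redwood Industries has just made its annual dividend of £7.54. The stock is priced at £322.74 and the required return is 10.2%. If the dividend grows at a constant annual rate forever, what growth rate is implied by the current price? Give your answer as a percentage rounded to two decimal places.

P = D₀(1+g)/(r−g) ⇒ P(r−g) = D₀(1+g) ⇒ g(P+D₀) = P·r − D₀
g = (P·r − D₀)/(P + D₀) = (£322.74×0.102 − £7.54) / (£322.74 + £7.54) = 0.076842

7.68%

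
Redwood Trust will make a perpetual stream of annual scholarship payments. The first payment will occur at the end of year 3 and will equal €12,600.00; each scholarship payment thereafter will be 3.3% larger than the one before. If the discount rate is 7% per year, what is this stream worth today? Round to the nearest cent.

€297441.30

Value at end of year 2: C₁ / (r − g) = €12,600.00 / (0.07 − 0.033) = €340,540.5405
Discount to today: PV = €340,540.5405 / (1 + 0.07)^2 = €340,540.5405 / 1.144900 = €297,441.30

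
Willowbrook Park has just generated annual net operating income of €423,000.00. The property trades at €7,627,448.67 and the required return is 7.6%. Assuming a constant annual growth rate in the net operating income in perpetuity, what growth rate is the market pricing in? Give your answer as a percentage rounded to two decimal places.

1.95%

P = D₀(1+g)/(r−g) ⇒ P(r−g) = D₀(1+g) ⇒ g(P+D₀) = P·r − D₀
g = (P·r − D₀)/(P + D₀) = (€7,627,448.67×0.076 − €423,000.00) / (€7,627,448.67 + €423,000.00) = 0.019463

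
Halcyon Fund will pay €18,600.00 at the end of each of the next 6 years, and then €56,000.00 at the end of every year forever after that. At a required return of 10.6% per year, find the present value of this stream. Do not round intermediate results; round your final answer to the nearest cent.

PV of 6-year annuity: €18,600.00 × [1 − (1+0.106)^−6] / 0.106 = 79603.11315
Perpetuity value at year 6: €56,000.00 / 0.106 = 528301.88679
PV of perpetuity: 528301.88679 / (1+0.106)^6 = 288636.59988
Total PV = 79603.11315 + 288636.59988 = 368239.71303

€368239.71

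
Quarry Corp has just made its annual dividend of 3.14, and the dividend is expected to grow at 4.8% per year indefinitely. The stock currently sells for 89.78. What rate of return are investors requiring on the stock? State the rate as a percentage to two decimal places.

8.47%

D₁ = 3.14 × 1.048 = 3.2907
P = D₁/(r − g) ⇒ r = D₁/P + g = 3.2907/89.78 + 0.048 = 0.036653 + 0.048 = 0.084653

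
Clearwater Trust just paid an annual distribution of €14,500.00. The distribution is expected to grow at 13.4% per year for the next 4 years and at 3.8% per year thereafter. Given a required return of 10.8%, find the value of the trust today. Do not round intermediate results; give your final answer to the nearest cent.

D_1 = 16443.00000
D_2 = 18646.36200
D_3 = 21144.97451
D_4 = 23978.40109
Terminal value at year 4: TV = D_4×(1+g_2)/(r−g_2) = 24889.58033/0.07 = 355565.43334
P_0 = D_1/(1+r)^1 + D_2/(1+r)^2 + D_3/(1+r)^3 + D_4/(1+r)^4 + TV/(1+r)^4
    = 14840.25271 + 15188.48968 + 15544.89829 + 15909.67027 + 235917.68198 = 297400.99293

€297400.99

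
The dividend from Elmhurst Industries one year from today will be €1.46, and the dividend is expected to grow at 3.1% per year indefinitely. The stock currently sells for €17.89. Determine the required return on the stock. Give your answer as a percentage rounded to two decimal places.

11.26%

P = D₁/(r − g) ⇒ r = D₁/P + g = €1.4600/€17.89 + 0.031 = 0.081610 + 0.031 = 0.112610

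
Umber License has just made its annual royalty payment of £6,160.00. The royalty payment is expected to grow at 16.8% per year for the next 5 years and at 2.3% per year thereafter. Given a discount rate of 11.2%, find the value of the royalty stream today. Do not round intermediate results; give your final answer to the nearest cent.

£126300.24

D_1 = 7194.88000
D_2 = 8403.61984
D_3 = 9815.42797
D_4 = 11464.41987
D_5 = 13390.44241
Terminal value at year 5: TV = D_5×(1+g_2)/(r−g_2) = 13698.42259/0.089 = 153914.86052
P_0 = D_1/(1+r)^1 + D_2/(1+r)^2 + D_3/(1+r)^3 + D_4/(1+r)^4 + D_5/(1+r)^5 + TV/(1+r)^5
    = 6470.21583 + 6796.05403 + 7138.30136 + 7497.78416 + 7875.37042 + 90522.51612 = 126300.24192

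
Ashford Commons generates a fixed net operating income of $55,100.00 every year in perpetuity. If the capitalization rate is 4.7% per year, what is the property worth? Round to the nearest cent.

$1172340.43

Level perpetuity: PV = C / r = $55,100.00 / 0.047 = $1,172,340.43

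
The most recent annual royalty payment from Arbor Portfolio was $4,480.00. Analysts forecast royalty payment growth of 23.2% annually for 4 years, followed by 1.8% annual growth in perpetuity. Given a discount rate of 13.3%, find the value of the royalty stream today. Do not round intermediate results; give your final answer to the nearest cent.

D_1 = 5519.36000
D_2 = 6799.85152
D_3 = 8377.41707
D_4 = 10320.97783
Terminal value at year 4: TV = D_4×(1+g_2)/(r−g_2) = 10506.75543/0.115 = 91363.09073
P_0 = D_1/(1+r)^1 + D_2/(1+r)^2 + D_3/(1+r)^3 + D_4/(1+r)^4 + TV/(1+r)^4
    = 4871.45631 + 5297.11754 + 5759.97247 + 6263.27104 + 55443.56449 = 77635.38186

$77635.38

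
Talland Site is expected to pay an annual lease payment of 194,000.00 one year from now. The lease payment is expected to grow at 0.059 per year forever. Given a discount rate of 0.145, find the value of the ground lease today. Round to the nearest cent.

Growing perpetuity: P = D₁ / (r − g) = 194,000.0000 / (0.145 − 0.059) = 2,255,813.95

2255813.95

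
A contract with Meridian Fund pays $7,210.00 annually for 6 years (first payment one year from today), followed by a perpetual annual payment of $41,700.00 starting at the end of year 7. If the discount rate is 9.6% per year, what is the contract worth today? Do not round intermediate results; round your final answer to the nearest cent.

PV of 6-year annuity: $7,210.00 × [1 − (1+0.096)^−6] / 0.096 = 31772.96763
Perpetuity value at year 6: $41,700.00 / 0.096 = 434375.00000
PV of perpetuity: 434375.00000 / (1+0.096)^6 = 250611.78918
Total PV = 31772.96763 + 250611.78918 = 282384.75680

$282384.76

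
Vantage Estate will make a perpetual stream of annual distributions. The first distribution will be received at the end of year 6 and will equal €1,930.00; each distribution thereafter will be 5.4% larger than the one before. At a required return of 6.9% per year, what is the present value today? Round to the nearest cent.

Value at end of year 5: C₁ / (r − g) = €1,930.00 / (0.069 − 0.054) = €128,666.6667
Discount to today: PV = €128,666.6667 / (1 + 0.069)^5 = €128,666.6667 / 1.396010 = €92,167.44

€92167.44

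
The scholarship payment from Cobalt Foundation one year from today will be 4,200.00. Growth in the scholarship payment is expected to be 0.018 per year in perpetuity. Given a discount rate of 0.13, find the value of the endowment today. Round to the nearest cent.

37500.00

Growing perpetuity: P = D₁ / (r − g) = 4,200.0000 / (0.13 − 0.018) = 37,500.00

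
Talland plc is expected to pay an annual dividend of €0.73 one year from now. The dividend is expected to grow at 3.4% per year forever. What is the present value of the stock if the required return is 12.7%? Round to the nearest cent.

Growing perpetuity: P = D₁ / (r − g) = €0.7300 / (0.127 − 0.034) = €7.85

€7.85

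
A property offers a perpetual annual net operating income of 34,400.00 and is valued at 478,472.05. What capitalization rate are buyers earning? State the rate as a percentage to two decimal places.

7.19%

P = C/r ⇒ r = C/P = 34,400.00/478,472.05 = 0.071896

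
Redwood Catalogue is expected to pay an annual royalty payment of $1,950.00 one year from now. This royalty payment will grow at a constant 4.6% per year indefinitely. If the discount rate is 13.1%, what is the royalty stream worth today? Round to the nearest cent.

$22941.18

Growing perpetuity: P = D₁ / (r − g) = $1,950.0000 / (0.131 − 0.046) = $22,941.18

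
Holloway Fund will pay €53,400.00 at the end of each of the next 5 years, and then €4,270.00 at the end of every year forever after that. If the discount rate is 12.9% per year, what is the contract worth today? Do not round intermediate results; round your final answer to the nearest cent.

€206324.81

PV of 5-year annuity: €53,400.00 × [1 − (1+0.129)^−5] / 0.129 = 188279.32708
Perpetuity value at year 5: €4,270.00 / 0.129 = 33100.77519
PV of perpetuity: 33100.77519 / (1+0.129)^5 = 18045.48069
Total PV = 188279.32708 + 18045.48069 = 206324.80776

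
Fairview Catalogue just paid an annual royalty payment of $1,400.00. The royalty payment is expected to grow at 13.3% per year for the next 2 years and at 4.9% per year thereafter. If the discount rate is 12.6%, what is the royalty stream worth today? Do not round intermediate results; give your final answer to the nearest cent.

$22136.77

D_1 = 1586.20000
D_2 = 1797.16460
Terminal value at year 2: TV = D_2×(1+g_2)/(r−g_2) = 1885.22567/0.077 = 24483.45020
P_0 = D_1/(1+r)^1 + D_2/(1+r)^2 + TV/(1+r)^2
    = 1408.70337 + 1417.46086 + 19310.60309 = 22136.76732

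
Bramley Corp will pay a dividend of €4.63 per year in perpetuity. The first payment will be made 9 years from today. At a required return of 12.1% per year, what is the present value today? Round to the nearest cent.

Value at end of year 8: C / r = €4.63 / 0.121 = €38.2645
Discount to today: PV = €38.2645 / (1 + 0.121)^8 = €38.2645 / 2.493704 = €15.34

€15.34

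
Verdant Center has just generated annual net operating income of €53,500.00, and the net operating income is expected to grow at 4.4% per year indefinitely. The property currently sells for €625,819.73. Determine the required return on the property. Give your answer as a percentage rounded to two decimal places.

D₁ = €53,500.00 × 1.044 = €55,854.0000
P = D₁/(r − g) ⇒ r = D₁/P + g = €55,854.0000/€625,819.73 + 0.044 = 0.089249 + 0.044 = 0.133249

13.32%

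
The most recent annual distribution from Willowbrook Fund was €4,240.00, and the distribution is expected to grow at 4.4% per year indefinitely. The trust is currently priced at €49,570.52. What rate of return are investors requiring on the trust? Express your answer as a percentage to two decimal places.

13.33%

D₁ = €4,240.00 × 1.044 = €4,426.5600
P = D₁/(r − g) ⇒ r = D₁/P + g = €4,426.5600/€49,570.52 + 0.044 = 0.089298 + 0.044 = 0.133298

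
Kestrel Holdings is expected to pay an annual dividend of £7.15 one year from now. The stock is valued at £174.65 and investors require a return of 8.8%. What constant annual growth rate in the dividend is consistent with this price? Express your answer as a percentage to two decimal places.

4.71%

P = D₁/(r−g) ⇒ g = r − D₁/P = 0.088 − £7.15/£174.65 = 0.047061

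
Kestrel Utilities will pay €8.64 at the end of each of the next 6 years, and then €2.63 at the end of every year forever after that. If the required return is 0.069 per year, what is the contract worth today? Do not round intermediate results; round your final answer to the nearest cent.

PV of 6-year annuity: €8.64 × [1 − (1+0.069)^−6] / 0.069 = 41.31035
Perpetuity value at year 6: €2.63 / 0.069 = 38.11594
PV of perpetuity: 38.11594 / (1+0.069)^6 = 25.54115
Total PV = 41.31035 + 25.54115 = 66.85150

€66.85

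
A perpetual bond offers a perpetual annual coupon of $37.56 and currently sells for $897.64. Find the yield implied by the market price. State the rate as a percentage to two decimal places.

P = C/r ⇒ r = C/P = $37.56/$897.64 = 0.041843

4.18%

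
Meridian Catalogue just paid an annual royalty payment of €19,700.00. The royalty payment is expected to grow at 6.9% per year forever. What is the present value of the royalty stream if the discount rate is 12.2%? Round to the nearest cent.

€397345.28

D₁ = D₀ × (1 + g) = €19,700.00 × 1.069 = €21,059.3000
Growing perpetuity: P = D₁ / (r − g) = €21,059.3000 / (0.122 − 0.069) = €397,345.28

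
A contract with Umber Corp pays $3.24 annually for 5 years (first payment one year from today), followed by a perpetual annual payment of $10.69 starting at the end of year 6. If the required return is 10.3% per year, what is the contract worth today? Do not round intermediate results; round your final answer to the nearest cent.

$75.76

PV of 5-year annuity: $3.24 × [1 − (1+0.103)^−5] / 0.103 = 12.18860
Perpetuity value at year 5: $10.69 / 0.103 = 103.78641
PV of perpetuity: 103.78641 / (1+0.103)^5 = 63.57157
Total PV = 12.18860 + 63.57157 = 75.76016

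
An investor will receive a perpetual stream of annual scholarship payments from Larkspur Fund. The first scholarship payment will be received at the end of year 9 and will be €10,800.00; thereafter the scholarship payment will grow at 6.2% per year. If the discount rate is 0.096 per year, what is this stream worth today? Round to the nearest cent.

€152566.93

Value at end of year 8: C₁ / (r − g) = €10,800.00 / (0.096 − 0.062) = €317,647.0588
Discount to today: PV = €317,647.0588 / (1 + 0.096)^8 = €317,647.0588 / 2.082018 = €152,566.93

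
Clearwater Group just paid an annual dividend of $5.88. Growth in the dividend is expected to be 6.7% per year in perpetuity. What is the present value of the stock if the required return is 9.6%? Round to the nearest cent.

D₁ = D₀ × (1 + g) = $5.88 × 1.067 = $6.2740
Growing perpetuity: P = D₁ / (r − g) = $6.2740 / (0.096 − 0.067) = $216.34

$216.34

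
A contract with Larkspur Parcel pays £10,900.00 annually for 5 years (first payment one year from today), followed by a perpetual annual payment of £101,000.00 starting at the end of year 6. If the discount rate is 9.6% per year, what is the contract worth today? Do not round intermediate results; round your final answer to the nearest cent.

£707014.42

PV of 5-year annuity: £10,900.00 × [1 − (1+0.096)^−5] / 0.096 = 41745.29549
Perpetuity value at year 5: £101,000.00 / 0.096 = 1052083.33333
PV of perpetuity: 1052083.33333 / (1+0.096)^5 = 665269.12746
Total PV = 41745.29549 + 665269.12746 = 707014.42294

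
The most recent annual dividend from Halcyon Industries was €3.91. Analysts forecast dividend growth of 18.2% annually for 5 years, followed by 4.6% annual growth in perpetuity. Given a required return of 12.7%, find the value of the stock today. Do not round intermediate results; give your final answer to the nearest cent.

€86.68

D_1 = 4.62162
D_2 = 5.46275
D_3 = 6.45698
D_4 = 7.63215
D_5 = 9.02120
Terminal value at year 5: TV = D_5×(1+g_2)/(r−g_2) = 9.43617/0.081 = 116.49594
P_0 = D_1/(1+r)^1 + D_2/(1+r)^2 + D_3/(1+r)^3 + D_4/(1+r)^4 + D_5/(1+r)^5 + TV/(1+r)^5
    = 4.10082 + 4.30094 + 4.51084 + 4.73098 + 4.96186 + 64.07539 = 86.68083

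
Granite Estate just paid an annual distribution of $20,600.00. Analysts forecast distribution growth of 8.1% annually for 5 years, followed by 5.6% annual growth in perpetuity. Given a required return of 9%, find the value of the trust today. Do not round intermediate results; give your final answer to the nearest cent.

$714306.67

D_1 = 22268.60000
D_2 = 24072.35660
D_3 = 26022.21748
D_4 = 28130.01710
D_5 = 30408.54849
Terminal value at year 5: TV = D_5×(1+g_2)/(r−g_2) = 32111.42720/0.034 = 944453.74121
P_0 = D_1/(1+r)^1 + D_2/(1+r)^2 + D_3/(1+r)^3 + D_4/(1+r)^4 + D_5/(1+r)^5 + TV/(1+r)^5
    = 20429.90826 + 20261.22094 + 20093.92646 + 19928.01330 + 19763.47007 + 613830.12932 = 714306.66835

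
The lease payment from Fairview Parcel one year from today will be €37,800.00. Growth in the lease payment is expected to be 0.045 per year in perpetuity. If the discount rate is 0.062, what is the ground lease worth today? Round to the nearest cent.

Growing perpetuity: P = D₁ / (r − g) = €37,800.0000 / (0.062 − 0.045) = €2,223,529.41

€2223529.41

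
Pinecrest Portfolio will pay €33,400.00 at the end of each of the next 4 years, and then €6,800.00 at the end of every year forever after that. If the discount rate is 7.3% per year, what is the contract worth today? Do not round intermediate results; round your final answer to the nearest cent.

€182643.65

PV of 4-year annuity: €33,400.00 × [1 − (1+0.073)^−4] / 0.073 = 112370.86206
Perpetuity value at year 4: €6,800.00 / 0.073 = 93150.68493
PV of perpetuity: 93150.68493 / (1+0.073)^4 = 70272.78487
Total PV = 112370.86206 + 70272.78487 = 182643.64693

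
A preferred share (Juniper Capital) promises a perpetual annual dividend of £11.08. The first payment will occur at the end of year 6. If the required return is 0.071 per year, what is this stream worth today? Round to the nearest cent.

Value at end of year 5: C / r = £11.08 / 0.071 = £156.0563
Discount to today: PV = £156.0563 / (1 + 0.071)^5 = £156.0563 / 1.409118 = £110.75

£110.75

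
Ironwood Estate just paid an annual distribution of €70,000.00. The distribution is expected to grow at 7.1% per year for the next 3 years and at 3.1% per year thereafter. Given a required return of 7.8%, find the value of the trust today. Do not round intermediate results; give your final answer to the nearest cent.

€1713097.29

D_1 = 74970.00000
D_2 = 80292.87000
D_3 = 85993.66377
Terminal value at year 3: TV = D_3×(1+g_2)/(r−g_2) = 88659.46735/0.047 = 1886371.64568
P_0 = D_1/(1+r)^1 + D_2/(1+r)^2 + D_3/(1+r)^3 + TV/(1+r)^3
    = 69545.45455 + 69093.86068 + 68645.19925 + 1505812.77508 = 1713097.28956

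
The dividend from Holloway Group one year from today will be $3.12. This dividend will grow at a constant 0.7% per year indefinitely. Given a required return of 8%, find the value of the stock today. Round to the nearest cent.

$42.74

Growing perpetuity: P = D₁ / (r − g) = $3.1200 / (0.08 − 0.007) = $42.74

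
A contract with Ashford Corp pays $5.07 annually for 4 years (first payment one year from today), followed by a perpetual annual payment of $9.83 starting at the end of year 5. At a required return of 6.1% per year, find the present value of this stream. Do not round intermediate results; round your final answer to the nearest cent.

$144.69

PV of 4-year annuity: $5.07 × [1 − (1+0.061)^−4] / 0.061 = 17.52793
Perpetuity value at year 4: $9.83 / 0.061 = 161.14754
PV of perpetuity: 161.14754 / (1+0.061)^4 = 127.16340
Total PV = 17.52793 + 127.16340 = 144.69134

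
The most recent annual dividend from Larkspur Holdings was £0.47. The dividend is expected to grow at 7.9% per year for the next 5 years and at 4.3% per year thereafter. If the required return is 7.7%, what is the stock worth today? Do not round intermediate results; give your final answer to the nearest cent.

D_1 = 0.50713
D_2 = 0.54719
D_3 = 0.59042
D_4 = 0.63706
D_5 = 0.68739
Terminal value at year 5: TV = D_5×(1+g_2)/(r−g_2) = 0.71695/0.034 = 21.08679
P_0 = D_1/(1+r)^1 + D_2/(1+r)^2 + D_3/(1+r)^3 + D_4/(1+r)^4 + D_5/(1+r)^5 + TV/(1+r)^5
    = 0.47087 + 0.47175 + 0.47262 + 0.47350 + 0.47438 + 14.55231 = 16.91544

£16.92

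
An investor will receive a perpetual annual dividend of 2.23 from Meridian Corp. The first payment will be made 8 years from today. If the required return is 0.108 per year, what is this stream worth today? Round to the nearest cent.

Value at end of year 7: C / r = 2.23 / 0.108 = 20.6481
Discount to today: PV = 20.6481 / (1 + 0.108)^7 = 20.6481 / 2.050115 = 10.07

10.07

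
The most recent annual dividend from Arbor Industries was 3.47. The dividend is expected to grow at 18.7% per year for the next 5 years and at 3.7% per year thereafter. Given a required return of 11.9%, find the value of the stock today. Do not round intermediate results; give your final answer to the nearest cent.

79.72

D_1 = 4.11889
D_2 = 4.88912
D_3 = 5.80339
D_4 = 6.88862
D_5 = 8.17679
Terminal value at year 5: TV = D_5×(1+g_2)/(r−g_2) = 8.47934/0.082 = 103.40653
P_0 = D_1/(1+r)^1 + D_2/(1+r)^2 + D_3/(1+r)^3 + D_4/(1+r)^4 + D_5/(1+r)^5 + TV/(1+r)^5
    = 3.68087 + 3.90455 + 4.14182 + 4.39351 + 4.66050 + 58.93829 = 79.71954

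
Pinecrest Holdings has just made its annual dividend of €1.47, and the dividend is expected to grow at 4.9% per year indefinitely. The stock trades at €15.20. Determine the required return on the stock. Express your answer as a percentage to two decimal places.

15.04%

D₁ = €1.47 × 1.049 = €1.5420
P = D₁/(r − g) ⇒ r = D₁/P + g = €1.5420/€15.20 + 0.049 = 0.101449 + 0.049 = 0.150449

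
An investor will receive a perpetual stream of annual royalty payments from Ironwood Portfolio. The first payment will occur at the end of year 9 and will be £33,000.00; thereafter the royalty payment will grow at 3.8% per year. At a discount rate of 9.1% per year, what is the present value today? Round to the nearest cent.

Value at end of year 8: C₁ / (r − g) = £33,000.00 / (0.091 − 0.038) = £622,641.5094
Discount to today: PV = £622,641.5094 / (1 + 0.091)^8 = £622,641.5094 / 2.007234 = £310,198.77

£310198.77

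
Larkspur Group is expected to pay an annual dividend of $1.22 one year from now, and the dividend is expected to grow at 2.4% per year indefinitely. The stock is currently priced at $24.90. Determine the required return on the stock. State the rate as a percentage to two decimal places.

7.30%

P = D₁/(r − g) ⇒ r = D₁/P + g = $1.2200/$24.90 + 0.024 = 0.048996 + 0.024 = 0.072996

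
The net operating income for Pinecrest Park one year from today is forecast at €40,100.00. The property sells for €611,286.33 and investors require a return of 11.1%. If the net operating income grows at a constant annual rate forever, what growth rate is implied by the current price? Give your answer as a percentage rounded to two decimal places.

P = D₁/(r−g) ⇒ g = r − D₁/P = 0.111 − €40,100.00/€611,286.33 = 0.045401

4.54%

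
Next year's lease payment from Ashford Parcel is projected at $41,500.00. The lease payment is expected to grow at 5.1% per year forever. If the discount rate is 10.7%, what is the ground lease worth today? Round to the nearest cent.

$741071.43

Growing perpetuity: P = D₁ / (r − g) = $41,500.0000 / (0.107 − 0.051) = $741,071.43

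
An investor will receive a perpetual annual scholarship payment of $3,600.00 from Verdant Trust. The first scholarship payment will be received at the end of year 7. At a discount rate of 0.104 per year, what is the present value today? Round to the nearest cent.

Value at end of year 6: C / r = $3,600.00 / 0.104 = $34,615.3846
Discount to today: PV = $34,615.3846 / (1 + 0.104)^6 = $34,615.3846 / 1.810566 = $19,118.54

$19118.54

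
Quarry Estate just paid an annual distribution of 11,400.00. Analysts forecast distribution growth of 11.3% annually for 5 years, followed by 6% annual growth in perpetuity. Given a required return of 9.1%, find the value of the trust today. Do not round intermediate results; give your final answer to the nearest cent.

D_1 = 12688.20000
D_2 = 14121.96660
D_3 = 15717.74883
D_4 = 17493.85444
D_5 = 19470.66000
Terminal value at year 5: TV = D_5×(1+g_2)/(r−g_2) = 20638.89959/0.031 = 665770.95467
P_0 = D_1/(1+r)^1 + D_2/(1+r)^2 + D_3/(1+r)^3 + D_4/(1+r)^4 + D_5/(1+r)^5 + TV/(1+r)^5
    = 11629.88084 + 11864.39723 + 12103.64264 + 12347.71242 + 12596.70388 + 430726.00351 = 491268.34052

491268.34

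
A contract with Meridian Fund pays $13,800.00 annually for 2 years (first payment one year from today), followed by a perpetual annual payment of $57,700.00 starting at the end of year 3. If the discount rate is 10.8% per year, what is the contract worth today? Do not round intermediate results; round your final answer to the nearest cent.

PV of 2-year annuity: $13,800.00 × [1 − (1+0.108)^−2] / 0.108 = 23695.73434
Perpetuity value at year 2: $57,700.00 / 0.108 = 534259.25926
PV of perpetuity: 534259.25926 / (1+0.108)^2 = 435183.61641
Total PV = 23695.73434 + 435183.61641 = 458879.35075

$458879.35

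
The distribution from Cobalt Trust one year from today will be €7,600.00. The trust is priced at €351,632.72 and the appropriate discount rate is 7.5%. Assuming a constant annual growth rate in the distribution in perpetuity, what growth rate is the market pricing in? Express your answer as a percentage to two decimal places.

5.34%

P = D₁/(r−g) ⇒ g = r − D₁/P = 0.075 − €7,600.00/€351,632.72 = 0.053387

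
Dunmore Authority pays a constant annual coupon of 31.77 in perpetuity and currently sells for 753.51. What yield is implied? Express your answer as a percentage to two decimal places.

4.22%

P = C/r ⇒ r = C/P = 31.77/753.51 = 0.042163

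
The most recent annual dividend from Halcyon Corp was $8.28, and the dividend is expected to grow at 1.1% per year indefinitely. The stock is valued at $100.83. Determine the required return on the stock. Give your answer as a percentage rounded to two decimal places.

9.40%

D₁ = $8.28 × 1.011 = $8.3711
P = D₁/(r − g) ⇒ r = D₁/P + g = $8.3711/$100.83 + 0.011 = 0.083022 + 0.011 = 0.094022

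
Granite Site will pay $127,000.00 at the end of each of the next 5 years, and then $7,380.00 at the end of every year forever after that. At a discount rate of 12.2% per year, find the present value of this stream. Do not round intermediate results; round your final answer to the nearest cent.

$489567.20

PV of 5-year annuity: $127,000.00 × [1 − (1+0.122)^−5] / 0.122 = 455547.36277
Perpetuity value at year 5: $7,380.00 / 0.122 = 60491.80328
PV of perpetuity: 60491.80328 / (1+0.122)^5 = 34019.83842
Total PV = 455547.36277 + 34019.83842 = 489567.20119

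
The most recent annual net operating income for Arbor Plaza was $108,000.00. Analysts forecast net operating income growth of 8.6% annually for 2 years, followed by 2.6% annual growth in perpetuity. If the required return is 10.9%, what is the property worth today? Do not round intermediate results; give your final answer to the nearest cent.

$1489561.55

D_1 = 117288.00000
D_2 = 127374.76800
Terminal value at year 2: TV = D_2×(1+g_2)/(r−g_2) = 130686.51197/0.083 = 1574536.28877
P_0 = D_1/(1+r)^1 + D_2/(1+r)^2 + TV/(1+r)^2
    = 105760.14427 + 103566.74182 + 1280234.66398 = 1489561.55008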